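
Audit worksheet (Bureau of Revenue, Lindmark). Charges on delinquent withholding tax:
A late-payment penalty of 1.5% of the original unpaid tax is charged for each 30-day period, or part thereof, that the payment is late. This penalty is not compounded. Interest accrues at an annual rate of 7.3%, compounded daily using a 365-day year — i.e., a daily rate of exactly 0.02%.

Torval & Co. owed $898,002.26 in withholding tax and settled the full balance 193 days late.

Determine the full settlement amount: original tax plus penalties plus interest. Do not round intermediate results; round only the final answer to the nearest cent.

$1,027,629.47

Penalty periods: ⌈193/30⌉ = 7; penalty = 7 × 1.5% × $898,002.26 = $94,290.24…
Interest: $898,002.26 × ((1 + 0.0002)^193 − 1) = $898,002.26 × 0.03935065… = $35,336.9702…
Total = $898,002.26 + $94,290.2373 + $35,336.9702… = $1,027,629.47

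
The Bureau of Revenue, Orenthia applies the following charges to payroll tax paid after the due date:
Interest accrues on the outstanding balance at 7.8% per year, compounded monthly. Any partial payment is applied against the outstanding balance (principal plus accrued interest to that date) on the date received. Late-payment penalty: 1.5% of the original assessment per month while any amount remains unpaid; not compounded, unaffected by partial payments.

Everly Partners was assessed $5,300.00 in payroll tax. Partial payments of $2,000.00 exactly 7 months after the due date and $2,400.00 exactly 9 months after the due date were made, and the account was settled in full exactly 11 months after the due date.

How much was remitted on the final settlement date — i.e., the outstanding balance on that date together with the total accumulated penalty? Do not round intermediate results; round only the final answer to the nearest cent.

Monthly rate = 7.8% ÷ 12 = 0.65%
Balance at month 7: $5,300.0000 × (1 + 0.0065)^7 = $5,545.9037…
After $2,000.00 payment: $5,545.9037… − $2,000.00 = $3,545.9037…
Balance at month 9: $3,545.9037… × (1 + 0.0065)^2 = $3,592.1503…
After $2,400.00 payment: $3,592.1503… − $2,400.00 = $1,192.1503…
Balance at month 11: $1,192.1503… × (1 + 0.0065)^2 = $1,207.6986…
Penalty: 11 × 1.5% × $5,300.00 = $874.50
Final settlement = outstanding balance + penalty = $1,207.6986… + $874.50 = $2,082.20

$2,082.20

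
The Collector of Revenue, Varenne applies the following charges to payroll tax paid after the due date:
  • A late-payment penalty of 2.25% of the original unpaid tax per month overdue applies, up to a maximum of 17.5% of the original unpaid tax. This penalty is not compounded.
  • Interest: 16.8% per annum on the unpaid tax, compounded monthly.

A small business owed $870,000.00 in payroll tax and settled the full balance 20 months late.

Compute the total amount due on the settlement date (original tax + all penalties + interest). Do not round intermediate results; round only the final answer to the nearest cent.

Penalty (uncapped): 20 × 2.25% × $870,000.00 = $391,500.00; cap = 17.5% × $870,000.00 = $152,250.00 → penalty = $152,250.00
Interest (16.8%/yr ÷ 12 = 1.4%/month): $870,000.00 × ((1 + 0.014)^20 − 1) = $278,889.7440…
Total = $870,000.00 + $152,250.0000 + $278,889.7440… = $1,301,139.74

$1,301,139.74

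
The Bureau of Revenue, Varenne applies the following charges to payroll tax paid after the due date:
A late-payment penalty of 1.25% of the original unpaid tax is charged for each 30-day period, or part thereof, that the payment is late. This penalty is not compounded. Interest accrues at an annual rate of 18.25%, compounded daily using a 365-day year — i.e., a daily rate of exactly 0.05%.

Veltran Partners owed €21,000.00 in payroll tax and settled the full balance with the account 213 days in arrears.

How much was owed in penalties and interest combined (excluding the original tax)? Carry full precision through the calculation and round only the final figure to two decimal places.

Penalty periods: ⌈213/30⌉ = 8; penalty = 8 × 1.25% × €21,000.00 = €2,100.00
Interest: €21,000.00 × ((1 + 0.0005)^213 − 1) = €21,000.00 × 0.11234832… = €2,359.3147…
Penalties + interest = €2,100.0000 + €2,359.3147… = €4,459.31

€4,459.31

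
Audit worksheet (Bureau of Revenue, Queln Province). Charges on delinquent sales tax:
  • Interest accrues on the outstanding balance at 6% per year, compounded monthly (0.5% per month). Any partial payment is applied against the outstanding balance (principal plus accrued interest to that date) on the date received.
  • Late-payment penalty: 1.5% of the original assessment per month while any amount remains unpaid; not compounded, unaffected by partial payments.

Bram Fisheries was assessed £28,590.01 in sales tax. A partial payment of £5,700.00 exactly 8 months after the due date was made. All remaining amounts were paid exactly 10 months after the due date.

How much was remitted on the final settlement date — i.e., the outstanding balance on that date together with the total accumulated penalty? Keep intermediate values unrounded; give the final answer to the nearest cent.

Balance at month 8: £28,590.0100 × (1 + 0.005)^8 = £29,753.8248…
After £5,700.00 payment: £29,753.8248… − £5,700.00 = £24,053.8248…
Balance at month 10: £24,053.8248… × (1 + 0.005)^2 = £24,294.9644…
Penalty: 10 × 1.5% × £28,590.01 = £4,288.50…
Final settlement = outstanding balance + penalty = £24,294.9644… + £4,288.50… = £28,583.47

£28,583.47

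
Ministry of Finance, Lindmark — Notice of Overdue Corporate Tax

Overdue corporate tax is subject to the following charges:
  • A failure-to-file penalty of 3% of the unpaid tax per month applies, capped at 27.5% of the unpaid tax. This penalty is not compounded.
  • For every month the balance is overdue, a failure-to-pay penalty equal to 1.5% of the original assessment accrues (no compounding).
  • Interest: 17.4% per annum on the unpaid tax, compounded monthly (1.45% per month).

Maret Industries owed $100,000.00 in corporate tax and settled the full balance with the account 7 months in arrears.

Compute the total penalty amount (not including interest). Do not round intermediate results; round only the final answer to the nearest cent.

Failure-to-file: 7 × 3% × $100,000.00 = $21,000.00 (under the 27.5% cap)
Failure-to-pay penalty: 7 × 1.5% × $100,000.00 = $10,500.00
Total penalty = $21,000.00 + $10,500.00 = $31,500.00

$31,500.00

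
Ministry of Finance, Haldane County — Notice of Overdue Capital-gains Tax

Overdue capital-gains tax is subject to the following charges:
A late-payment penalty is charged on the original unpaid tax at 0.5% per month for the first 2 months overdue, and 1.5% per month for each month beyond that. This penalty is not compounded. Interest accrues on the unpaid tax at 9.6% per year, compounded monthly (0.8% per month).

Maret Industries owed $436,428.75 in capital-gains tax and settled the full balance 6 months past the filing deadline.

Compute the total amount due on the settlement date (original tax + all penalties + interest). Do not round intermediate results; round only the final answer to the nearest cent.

$488,350.81

Penalty, months 1–2: 2 × 0.5% × $436,428.75 = $4,364.29…
Penalty, months 3–6: 4 × 1.5% × $436,428.75 = $26,185.73…
Interest: $436,428.75 × ((1 + 0.008)^6 − 1) = $436,428.75 × 0.0489703… = $21,372.0475…
Total = $436,428.75 + $30,550.0125 + $21,372.0475… = $488,350.81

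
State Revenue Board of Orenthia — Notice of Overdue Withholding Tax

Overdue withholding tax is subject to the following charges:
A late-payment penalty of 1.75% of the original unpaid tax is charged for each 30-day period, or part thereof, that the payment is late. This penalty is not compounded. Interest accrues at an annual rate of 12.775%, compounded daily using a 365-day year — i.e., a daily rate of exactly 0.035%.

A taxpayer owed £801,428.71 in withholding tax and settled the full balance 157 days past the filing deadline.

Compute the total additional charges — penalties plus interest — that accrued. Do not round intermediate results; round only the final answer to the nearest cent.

£129,412.81

Penalty periods: ⌈157/30⌉ = 6; penalty = 6 × 1.75% × £801,428.71 = £84,150.01…
Interest: £801,428.71 × ((1 + 0.00035)^157 − 1) = £801,428.71 × 0.05647763… = £45,262.7957…
Penalties + interest = £84,150.0146… + £45,262.7957… = £129,412.81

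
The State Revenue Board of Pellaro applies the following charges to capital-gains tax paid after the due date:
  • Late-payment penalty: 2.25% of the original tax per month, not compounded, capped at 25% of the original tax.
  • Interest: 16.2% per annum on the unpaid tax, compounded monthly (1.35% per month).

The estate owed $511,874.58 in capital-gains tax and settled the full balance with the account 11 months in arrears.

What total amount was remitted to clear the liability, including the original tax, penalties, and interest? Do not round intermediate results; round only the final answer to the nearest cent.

Penalty: 11 × 2.25% × $511,874.58 = $126,688.96… (below the 25% cap of $127,968.65…)
Interest: $511,874.58 × ((1 + 0.0135)^11 − 1) = $511,874.58 × 0.1589409… = $81,357.7976…
Total = $511,874.58 + $126,688.9586… + $81,357.7976… = $719,921.34

$719,921.34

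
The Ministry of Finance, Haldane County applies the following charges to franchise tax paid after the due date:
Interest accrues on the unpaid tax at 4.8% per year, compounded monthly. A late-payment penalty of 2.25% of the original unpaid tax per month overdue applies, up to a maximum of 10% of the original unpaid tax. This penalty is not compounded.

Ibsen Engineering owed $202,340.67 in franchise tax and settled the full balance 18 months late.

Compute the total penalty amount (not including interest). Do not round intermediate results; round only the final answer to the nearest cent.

$20,234.07

Penalty (uncapped): 18 × 2.25% × $202,340.67 = $81,947.97…; cap = 10% × $202,340.67 = $20,234.07… → penalty = $20,234.07…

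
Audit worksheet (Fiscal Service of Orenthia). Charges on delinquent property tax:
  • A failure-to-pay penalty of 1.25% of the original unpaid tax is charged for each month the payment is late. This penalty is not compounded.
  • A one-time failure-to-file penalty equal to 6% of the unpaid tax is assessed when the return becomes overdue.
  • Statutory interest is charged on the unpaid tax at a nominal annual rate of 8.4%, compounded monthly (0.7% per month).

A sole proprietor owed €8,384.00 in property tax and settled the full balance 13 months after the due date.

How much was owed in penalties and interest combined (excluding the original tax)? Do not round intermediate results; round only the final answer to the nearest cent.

Failure-to-file penalty: 6% × €8,384.00 = €503.04
Failure-to-pay penalty = 1.25% × €8,384.00 × 13 mo = €1,362.40
Interest: €8,384.00 × ((1 + 0.007)^13 − 1) = €8,384.00 × 0.0949218… = €795.8247…
Penalties + interest = €1,865.4400 + €795.8247… = €2,661.26

€2,661.26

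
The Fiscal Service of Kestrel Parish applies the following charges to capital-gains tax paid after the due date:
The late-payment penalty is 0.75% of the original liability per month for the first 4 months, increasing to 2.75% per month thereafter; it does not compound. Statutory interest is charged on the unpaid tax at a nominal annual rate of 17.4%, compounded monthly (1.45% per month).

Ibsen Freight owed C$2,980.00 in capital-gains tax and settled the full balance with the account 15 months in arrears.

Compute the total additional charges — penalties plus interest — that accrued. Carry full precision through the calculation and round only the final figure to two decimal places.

Penalty, months 1–4: 4 × 0.75% × C$2,980.00 = C$89.40
Penalty, months 5–15: 11 × 2.75% × C$2,980.00 = C$901.45
Interest: C$2,980.00 × ((1 + 0.0145)^15 − 1) = C$2,980.00 × 0.2410257… = C$718.2565…
Penalties + interest = C$990.8500 + C$718.2565… = C$1,709.11

C$1,709.11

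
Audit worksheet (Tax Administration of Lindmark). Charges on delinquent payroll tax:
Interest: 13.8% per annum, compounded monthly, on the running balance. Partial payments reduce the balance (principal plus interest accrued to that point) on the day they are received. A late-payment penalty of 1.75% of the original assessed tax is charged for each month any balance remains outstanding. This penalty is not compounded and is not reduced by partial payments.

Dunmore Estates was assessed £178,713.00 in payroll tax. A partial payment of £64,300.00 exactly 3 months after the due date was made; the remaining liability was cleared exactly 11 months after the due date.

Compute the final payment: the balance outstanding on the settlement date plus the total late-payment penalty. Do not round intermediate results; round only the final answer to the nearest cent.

£166,609.00

Monthly rate = 13.8% ÷ 12 = 1.15%
Balance at month 3: £178,713.0000 × (1 + 0.0115)^3 = £184,949.7747…
After £64,300.00 payment: £184,949.7747… − £64,300.00 = £120,649.7747…
Balance at month 11: £120,649.7747… × (1 + 0.0115)^8 = £132,206.7448…
Penalty: 11 × 1.75% × £178,713.00 = £34,402.25…
Final settlement = outstanding balance + penalty = £132,206.7448… + £34,402.25… = £166,609.00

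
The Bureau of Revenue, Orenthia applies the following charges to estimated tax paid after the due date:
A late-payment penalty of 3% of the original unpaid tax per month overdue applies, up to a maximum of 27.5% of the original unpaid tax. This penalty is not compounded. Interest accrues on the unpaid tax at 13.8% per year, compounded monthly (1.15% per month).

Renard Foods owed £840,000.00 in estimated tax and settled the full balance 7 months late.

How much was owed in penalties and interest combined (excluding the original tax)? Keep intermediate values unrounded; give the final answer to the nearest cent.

£246,398.12

Penalty: 7 × 3% × £840,000.00 = £176,400.00 (below the 27.5% cap of £231,000.00)
Interest: £840,000.00 × ((1 + 0.0115)^7 − 1) = £840,000.00 × 0.0833311… = £69,998.1215…
Penalties + interest = £176,400.0000 + £69,998.1215… = £246,398.12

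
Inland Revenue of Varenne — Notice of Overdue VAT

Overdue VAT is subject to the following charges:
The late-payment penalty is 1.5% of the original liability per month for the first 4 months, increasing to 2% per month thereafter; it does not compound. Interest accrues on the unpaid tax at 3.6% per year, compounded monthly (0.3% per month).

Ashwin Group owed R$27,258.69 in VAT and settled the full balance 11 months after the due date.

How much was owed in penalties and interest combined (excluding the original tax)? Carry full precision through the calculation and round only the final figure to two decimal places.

R$6,364.89

Penalty, months 1–4: 4 × 1.5% × R$27,258.69 = R$1,635.52…
Penalty, months 5–11: 7 × 2% × R$27,258.69 = R$3,816.22…
Interest: R$27,258.69 × ((1 + 0.003)^11 − 1) = R$27,258.69 × 0.0334995… = R$913.1520…
Penalties + interest = R$5,451.7380 + R$913.1520… = R$6,364.89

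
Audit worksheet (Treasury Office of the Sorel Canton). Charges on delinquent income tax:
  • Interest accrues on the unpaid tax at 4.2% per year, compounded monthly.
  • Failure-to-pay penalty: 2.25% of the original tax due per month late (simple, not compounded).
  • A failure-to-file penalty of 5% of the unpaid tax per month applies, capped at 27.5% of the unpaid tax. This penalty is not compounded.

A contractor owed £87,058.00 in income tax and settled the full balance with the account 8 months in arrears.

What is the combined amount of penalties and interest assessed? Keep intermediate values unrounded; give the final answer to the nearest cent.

Failure-to-file: 8 × 5% × £87,058.00 = £34,823.20, capped at 27.5% × £87,058.00 = £23,940.95
Failure-to-pay penalty = 2.25% × £87,058.00 × 8 mo = £15,670.44
Interest (4.2%/yr ÷ 12 = 0.35%/month): £87,058.00 × ((1 + 0.0035)^8 − 1) = £2,467.6948…
Penalties + interest = £39,611.3900 + £2,467.6948… = £42,079.08

£42,079.08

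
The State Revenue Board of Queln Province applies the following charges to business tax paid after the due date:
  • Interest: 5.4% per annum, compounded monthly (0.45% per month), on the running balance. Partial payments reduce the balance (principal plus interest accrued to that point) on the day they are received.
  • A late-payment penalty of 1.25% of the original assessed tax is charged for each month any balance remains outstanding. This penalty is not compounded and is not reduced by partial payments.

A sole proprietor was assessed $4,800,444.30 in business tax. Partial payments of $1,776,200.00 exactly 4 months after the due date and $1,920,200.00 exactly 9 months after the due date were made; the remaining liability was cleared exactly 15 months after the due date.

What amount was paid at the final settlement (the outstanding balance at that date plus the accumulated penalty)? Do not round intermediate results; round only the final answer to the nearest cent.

Balance at month 4: $4,800,444.3000 × (1 + 0.0045)^4 = $4,887,437.3031…
After $1,776,200.00 payment: $4,887,437.3031… − $1,776,200.00 = $3,111,237.3031…
Balance at month 9: $3,111,237.3031… × (1 + 0.0045)^5 = $3,181,873.0095…
After $1,920,200.00 payment: $3,181,873.0095… − $1,920,200.00 = $1,261,673.0095…
Balance at month 15: $1,261,673.0095… × (1 + 0.0045)^6 = $1,296,123.7211…
Penalty: 15 × 1.25% × $4,800,444.30 = $900,083.31…
Final settlement = outstanding balance + penalty = $1,296,123.7211… + $900,083.31… = $2,196,207.03

$2,196,207.03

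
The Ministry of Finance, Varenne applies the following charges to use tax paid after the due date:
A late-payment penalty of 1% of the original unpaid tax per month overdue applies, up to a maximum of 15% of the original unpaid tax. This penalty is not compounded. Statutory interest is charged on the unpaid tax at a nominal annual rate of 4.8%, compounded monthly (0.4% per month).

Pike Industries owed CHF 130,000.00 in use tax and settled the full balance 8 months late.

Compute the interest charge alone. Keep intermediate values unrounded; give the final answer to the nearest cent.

Interest: CHF 130,000.00 × ((1 + 0.004)^8 − 1) = CHF 130,000.00 × 0.0324516… = CHF 4,218.7083…

CHF 4,218.71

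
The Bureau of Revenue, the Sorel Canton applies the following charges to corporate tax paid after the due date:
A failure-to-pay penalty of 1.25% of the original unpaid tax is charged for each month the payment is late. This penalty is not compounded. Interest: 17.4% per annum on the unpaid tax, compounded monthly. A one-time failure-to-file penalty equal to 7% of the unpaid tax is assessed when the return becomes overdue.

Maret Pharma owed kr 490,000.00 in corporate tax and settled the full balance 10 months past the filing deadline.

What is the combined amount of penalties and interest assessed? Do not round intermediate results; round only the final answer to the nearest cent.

kr 171,419.90

Failure-to-file penalty: 7% × kr 490,000.00 = kr 34,300.00
Failure-to-pay penalty: 10 × 1.25% × kr 490,000.00 = kr 61,250.00
Interest (17.4%/yr ÷ 12 = 1.45%/month): kr 490,000.00 × ((1 + 0.0145)^10 − 1) = kr 75,869.9005…
Penalties + interest = kr 95,550.0000 + kr 75,869.9005… = kr 171,419.90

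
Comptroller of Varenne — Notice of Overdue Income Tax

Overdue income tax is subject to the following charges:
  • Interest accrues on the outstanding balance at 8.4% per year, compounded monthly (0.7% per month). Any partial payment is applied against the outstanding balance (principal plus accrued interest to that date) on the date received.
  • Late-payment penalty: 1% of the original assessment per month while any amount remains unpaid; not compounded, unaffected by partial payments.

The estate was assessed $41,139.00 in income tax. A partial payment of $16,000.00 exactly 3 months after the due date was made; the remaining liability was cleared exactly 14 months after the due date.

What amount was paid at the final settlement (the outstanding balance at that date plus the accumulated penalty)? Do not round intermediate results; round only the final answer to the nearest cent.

$33,842.72

Balance at month 3: $41,139.0000 × (1 + 0.007)^3 = $42,008.9805…
After $16,000.00 payment: $42,008.9805… − $16,000.00 = $26,008.9805…
Balance at month 14: $26,008.9805… × (1 + 0.007)^11 = $28,083.2590…
Penalty: 14 × 1% × $41,139.00 = $5,759.46
Final settlement = outstanding balance + penalty = $28,083.2590… + $5,759.46 = $33,842.72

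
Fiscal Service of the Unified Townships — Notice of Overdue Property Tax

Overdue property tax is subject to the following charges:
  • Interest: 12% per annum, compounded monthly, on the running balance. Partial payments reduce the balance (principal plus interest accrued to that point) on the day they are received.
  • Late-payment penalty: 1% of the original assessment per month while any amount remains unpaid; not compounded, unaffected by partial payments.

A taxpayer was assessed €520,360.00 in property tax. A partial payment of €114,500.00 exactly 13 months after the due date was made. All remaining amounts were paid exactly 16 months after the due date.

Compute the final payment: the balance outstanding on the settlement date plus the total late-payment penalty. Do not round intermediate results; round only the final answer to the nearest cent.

€575,451.16

Monthly rate = 12% ÷ 12 = 1%
Balance at month 13: €520,360.0000 × (1 + 0.01)^13 = €592,218.2194…
After €114,500.00 payment: €592,218.2194… − €114,500.00 = €477,718.2194…
Balance at month 16: €477,718.2194… × (1 + 0.01)^3 = €492,193.5592…
Penalty: 16 × 1% × €520,360.00 = €83,257.60
Final settlement = outstanding balance + penalty = €492,193.5592… + €83,257.60 = €575,451.16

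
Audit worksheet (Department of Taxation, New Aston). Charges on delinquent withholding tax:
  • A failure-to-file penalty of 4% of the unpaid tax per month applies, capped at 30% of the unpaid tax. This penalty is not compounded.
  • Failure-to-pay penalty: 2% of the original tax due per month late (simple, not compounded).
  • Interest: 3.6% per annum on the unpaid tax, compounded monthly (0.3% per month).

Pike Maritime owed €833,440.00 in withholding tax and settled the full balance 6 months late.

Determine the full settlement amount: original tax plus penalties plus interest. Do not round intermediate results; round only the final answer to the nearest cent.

Failure-to-file: 6 × 4% × €833,440.00 = €200,025.60 (under the 30% cap)
Failure-to-pay penalty = 2% × €833,440.00 × 6 mo = €100,012.80
Interest: €833,440.00 × ((1 + 0.003)^6 − 1) = €833,440.00 × 0.0181355… = €15,114.8855…
Total = €833,440.00 + €300,038.4000 + €15,114.8855… = €1,148,593.29

€1,148,593.29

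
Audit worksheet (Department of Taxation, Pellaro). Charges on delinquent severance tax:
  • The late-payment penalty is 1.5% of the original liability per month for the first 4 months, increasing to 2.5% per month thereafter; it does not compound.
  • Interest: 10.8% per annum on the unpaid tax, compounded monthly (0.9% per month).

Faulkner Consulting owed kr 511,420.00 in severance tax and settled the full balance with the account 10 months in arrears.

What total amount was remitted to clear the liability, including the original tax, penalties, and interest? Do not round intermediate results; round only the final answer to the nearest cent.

kr 666,755.58

Penalty, months 1–4: 4 × 1.5% × kr 511,420.00 = kr 30,685.20
Penalty, months 5–10: 6 × 2.5% × kr 511,420.00 = kr 76,713.00
Interest: kr 511,420.00 × ((1 + 0.009)^10 − 1) = kr 511,420.00 × 0.0937339… = kr 47,937.3772…
Total = kr 511,420.00 + kr 107,398.2000 + kr 47,937.3772… = kr 666,755.58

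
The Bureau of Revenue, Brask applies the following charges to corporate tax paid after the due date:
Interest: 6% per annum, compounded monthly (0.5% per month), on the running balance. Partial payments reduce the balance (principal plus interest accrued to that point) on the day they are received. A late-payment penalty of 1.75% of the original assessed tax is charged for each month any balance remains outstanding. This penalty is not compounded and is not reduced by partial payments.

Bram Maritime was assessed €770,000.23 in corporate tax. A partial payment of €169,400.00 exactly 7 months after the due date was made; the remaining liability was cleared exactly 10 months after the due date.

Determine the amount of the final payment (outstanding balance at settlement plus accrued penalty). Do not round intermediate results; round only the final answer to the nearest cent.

Balance at month 7: €770,000.2300 × (1 + 0.005)^7 = €797,357.8738…
After €169,400.00 payment: €797,357.8738… − €169,400.00 = €627,957.8738…
Balance at month 10: €627,957.8738… × (1 + 0.005)^3 = €637,424.4173…
Penalty: 10 × 1.75% × €770,000.23 = €134,750.04…
Final settlement = outstanding balance + penalty = €637,424.4173… + €134,750.04… = €772,174.46

€772,174.46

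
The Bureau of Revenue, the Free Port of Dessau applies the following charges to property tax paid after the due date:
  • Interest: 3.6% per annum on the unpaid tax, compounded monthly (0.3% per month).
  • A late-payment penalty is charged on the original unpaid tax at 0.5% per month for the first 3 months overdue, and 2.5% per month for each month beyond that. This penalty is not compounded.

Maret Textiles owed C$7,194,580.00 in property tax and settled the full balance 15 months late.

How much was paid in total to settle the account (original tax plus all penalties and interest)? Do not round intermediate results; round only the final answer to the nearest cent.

C$9,791,516.86

Penalty, months 1–3: 3 × 0.5% × C$7,194,580.00 = C$107,918.70
Penalty, months 4–15: 12 × 2.5% × C$7,194,580.00 = C$2,158,374.00
Interest: C$7,194,580.00 × ((1 + 0.003)^15 − 1) = C$7,194,580.00 × 0.0459574… = C$330,644.1643…
Total = C$7,194,580.00 + C$2,266,292.7000 + C$330,644.1643… = C$9,791,516.86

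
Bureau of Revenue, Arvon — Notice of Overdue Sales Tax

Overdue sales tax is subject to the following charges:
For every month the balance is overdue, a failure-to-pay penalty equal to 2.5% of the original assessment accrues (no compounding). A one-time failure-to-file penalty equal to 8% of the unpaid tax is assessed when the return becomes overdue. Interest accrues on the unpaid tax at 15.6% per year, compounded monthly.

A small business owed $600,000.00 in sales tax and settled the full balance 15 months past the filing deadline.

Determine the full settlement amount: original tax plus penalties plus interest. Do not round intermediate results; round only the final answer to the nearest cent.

Failure-to-file penalty: 8% × $600,000.00 = $48,000.00
Failure-to-pay penalty = 2.5% × $600,000.00 × 15 mo = $225,000.00
Interest (15.6%/yr ÷ 12 = 1.3%/month): $600,000.00 × ((1 + 0.013)^15 − 1) = $128,270.8562…
Total = $600,000.00 + $273,000.0000 + $128,270.8562… = $1,001,270.86

$1,001,270.86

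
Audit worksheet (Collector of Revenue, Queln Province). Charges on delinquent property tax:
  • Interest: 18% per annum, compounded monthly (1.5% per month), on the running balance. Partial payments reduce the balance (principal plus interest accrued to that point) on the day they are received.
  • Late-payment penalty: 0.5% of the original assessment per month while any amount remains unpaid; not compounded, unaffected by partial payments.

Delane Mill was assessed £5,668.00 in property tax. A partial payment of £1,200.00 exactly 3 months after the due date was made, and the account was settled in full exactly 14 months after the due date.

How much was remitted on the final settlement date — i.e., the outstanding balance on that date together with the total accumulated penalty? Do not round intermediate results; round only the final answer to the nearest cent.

Balance at month 3: £5,668.0000 × (1 + 0.015)^3 = £5,926.9050…
After £1,200.00 payment: £5,926.9050… − £1,200.00 = £4,726.9050…
Balance at month 14: £4,726.9050… × (1 + 0.015)^11 = £5,568.0528…
Penalty: 14 × 0.5% × £5,668.00 = £396.76
Final settlement = outstanding balance + penalty = £5,568.0528… + £396.76 = £5,964.81

£5,964.81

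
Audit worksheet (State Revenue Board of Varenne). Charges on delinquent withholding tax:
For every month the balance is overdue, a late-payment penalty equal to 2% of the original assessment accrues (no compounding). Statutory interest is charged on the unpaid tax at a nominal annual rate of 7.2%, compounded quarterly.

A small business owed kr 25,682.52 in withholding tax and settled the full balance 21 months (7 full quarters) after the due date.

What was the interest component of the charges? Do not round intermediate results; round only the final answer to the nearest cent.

kr 3,416.08

Interest (7.2%/yr ÷ 4 = 1.8%/quarter): kr 25,682.52 × ((1 + 0.018)^7 − 1) = kr 3,416.0791…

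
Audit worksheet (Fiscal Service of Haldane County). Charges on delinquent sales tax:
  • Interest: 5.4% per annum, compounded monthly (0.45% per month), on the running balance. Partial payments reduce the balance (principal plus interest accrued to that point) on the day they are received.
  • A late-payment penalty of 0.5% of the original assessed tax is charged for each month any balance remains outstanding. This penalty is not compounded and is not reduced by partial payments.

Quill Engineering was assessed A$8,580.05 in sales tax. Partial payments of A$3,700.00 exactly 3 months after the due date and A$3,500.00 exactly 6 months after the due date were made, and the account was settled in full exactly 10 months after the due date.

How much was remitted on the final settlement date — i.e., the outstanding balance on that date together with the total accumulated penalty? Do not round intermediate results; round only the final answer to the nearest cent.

A$2,021.51

Balance at month 3: A$8,580.0500 × (1 + 0.0045)^3 = A$8,696.4027…
After A$3,700.00 payment: A$8,696.4027… − A$3,700.00 = A$4,996.4027…
Balance at month 6: A$4,996.4027… × (1 + 0.0045)^3 = A$5,064.1581…
After A$3,500.00 payment: A$5,064.1581… − A$3,500.00 = A$1,564.1581…
Balance at month 10: A$1,564.1581… × (1 + 0.0045)^4 = A$1,592.5036…
Penalty: 10 × 0.5% × A$8,580.05 = A$429.00…
Final settlement = outstanding balance + penalty = A$1,592.5036… + A$429.00… = A$2,021.51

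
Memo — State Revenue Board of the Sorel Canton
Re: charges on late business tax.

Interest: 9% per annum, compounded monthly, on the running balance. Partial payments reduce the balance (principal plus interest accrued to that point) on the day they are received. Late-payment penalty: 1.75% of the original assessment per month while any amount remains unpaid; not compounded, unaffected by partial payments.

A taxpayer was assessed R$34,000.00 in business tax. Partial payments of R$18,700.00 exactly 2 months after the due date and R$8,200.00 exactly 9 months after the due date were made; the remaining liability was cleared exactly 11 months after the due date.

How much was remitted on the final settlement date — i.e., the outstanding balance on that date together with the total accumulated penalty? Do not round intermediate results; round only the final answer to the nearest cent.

R$15,133.34

Monthly rate = 9% ÷ 12 = 0.75%
Balance at month 2: R$34,000.0000 × (1 + 0.0075)^2 = R$34,511.9125
After R$18,700.00 payment: R$34,511.9125 − R$18,700.00 = R$15,811.9125
Balance at month 9: R$15,811.9125 × (1 + 0.0075)^7 = R$16,660.9510…
After R$8,200.00 payment: R$16,660.9510… − R$8,200.00 = R$8,460.9510…
Balance at month 11: R$8,460.9510… × (1 + 0.0075)^2 = R$8,588.3412…
Penalty: 11 × 1.75% × R$34,000.00 = R$6,545.00
Final settlement = outstanding balance + penalty = R$8,588.3412… + R$6,545.00 = R$15,133.34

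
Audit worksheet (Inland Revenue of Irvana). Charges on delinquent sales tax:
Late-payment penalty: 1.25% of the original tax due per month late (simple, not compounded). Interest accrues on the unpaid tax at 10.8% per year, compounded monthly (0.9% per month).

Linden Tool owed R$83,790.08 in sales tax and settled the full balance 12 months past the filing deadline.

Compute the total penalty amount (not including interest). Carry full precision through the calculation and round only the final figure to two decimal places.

Late-payment penalty = 1.25% × R$83,790.08 × 12 mo = R$12,568.51…

R$12,568.51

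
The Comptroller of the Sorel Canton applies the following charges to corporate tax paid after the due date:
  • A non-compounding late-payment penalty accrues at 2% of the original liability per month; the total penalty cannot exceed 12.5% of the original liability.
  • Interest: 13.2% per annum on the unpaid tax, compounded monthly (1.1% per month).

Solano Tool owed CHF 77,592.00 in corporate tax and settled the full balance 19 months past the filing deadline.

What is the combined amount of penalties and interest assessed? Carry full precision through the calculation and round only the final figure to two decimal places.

CHF 27,625.81

Penalty (uncapped): 19 × 2% × CHF 77,592.00 = CHF 29,484.96; cap = 12.5% × CHF 77,592.00 = CHF 9,699.00 → penalty = CHF 9,699.00
Interest: CHF 77,592.00 × ((1 + 0.011)^19 − 1) = CHF 77,592.00 × 0.2310394… = CHF 17,926.8098…
Penalties + interest = CHF 9,699.0000 + CHF 17,926.8098… = CHF 27,625.81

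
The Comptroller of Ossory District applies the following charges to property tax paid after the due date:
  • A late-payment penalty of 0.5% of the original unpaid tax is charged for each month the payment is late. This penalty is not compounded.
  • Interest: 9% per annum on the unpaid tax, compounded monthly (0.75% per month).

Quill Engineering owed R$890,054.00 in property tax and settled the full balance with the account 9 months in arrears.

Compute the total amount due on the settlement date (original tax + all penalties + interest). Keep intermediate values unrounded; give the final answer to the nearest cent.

Late-payment penalty: 9 × 0.5% × R$890,054.00 = R$40,052.43
Interest: R$890,054.00 × ((1 + 0.0075)^9 − 1) = R$890,054.00 × 0.0695608… = R$61,912.9032…
Total = R$890,054.00 + R$40,052.4300 + R$61,912.9032… = R$992,019.33

R$992,019.33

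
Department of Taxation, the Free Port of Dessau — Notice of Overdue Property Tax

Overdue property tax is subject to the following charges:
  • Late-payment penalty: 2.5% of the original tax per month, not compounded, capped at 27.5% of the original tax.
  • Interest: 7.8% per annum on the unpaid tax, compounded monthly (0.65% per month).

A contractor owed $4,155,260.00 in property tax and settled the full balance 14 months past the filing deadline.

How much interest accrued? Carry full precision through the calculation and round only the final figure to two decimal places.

Interest: $4,155,260.00 × ((1 + 0.0065)^14 − 1) = $4,155,260.00 × 0.0949465… = $394,527.4925…

$394,527.49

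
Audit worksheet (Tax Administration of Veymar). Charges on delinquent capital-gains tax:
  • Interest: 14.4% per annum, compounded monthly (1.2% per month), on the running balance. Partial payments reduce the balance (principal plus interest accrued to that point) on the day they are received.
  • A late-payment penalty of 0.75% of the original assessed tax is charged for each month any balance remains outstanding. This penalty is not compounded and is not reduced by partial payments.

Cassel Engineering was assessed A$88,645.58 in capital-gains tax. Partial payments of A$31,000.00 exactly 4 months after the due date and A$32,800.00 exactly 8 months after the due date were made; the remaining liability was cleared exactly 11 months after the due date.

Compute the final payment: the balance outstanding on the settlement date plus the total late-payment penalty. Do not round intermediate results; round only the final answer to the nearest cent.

Balance at month 4: A$88,645.5800 × (1 + 0.012)^4 = A$92,977.7722…
After A$31,000.00 payment: A$92,977.7722… − A$31,000.00 = A$61,977.7722…
Balance at month 8: A$61,977.7722… × (1 + 0.012)^4 = A$65,006.6837…
After A$32,800.00 payment: A$65,006.6837… − A$32,800.00 = A$32,206.6837…
Balance at month 11: A$32,206.6837… × (1 + 0.012)^3 = A$33,380.0933…
Penalty: 11 × 0.75% × A$88,645.58 = A$7,313.26…
Final settlement = outstanding balance + penalty = A$33,380.0933… + A$7,313.26… = A$40,693.35

A$40,693.35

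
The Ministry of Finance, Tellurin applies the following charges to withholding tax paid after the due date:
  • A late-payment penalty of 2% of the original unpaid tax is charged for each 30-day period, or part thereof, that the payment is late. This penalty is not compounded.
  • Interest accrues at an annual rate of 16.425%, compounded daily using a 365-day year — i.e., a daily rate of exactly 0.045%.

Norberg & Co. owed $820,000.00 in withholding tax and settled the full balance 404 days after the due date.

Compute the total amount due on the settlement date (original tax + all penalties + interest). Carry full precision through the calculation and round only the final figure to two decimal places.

Penalty periods: ⌈404/30⌉ = 14; penalty = 14 × 2% × $820,000.00 = $229,600.00
Interest: $820,000.00 × ((1 + 0.00045)^404 − 1) = $820,000.00 × 0.19932525… = $163,446.7053…
Total = $820,000.00 + $229,600.0000 + $163,446.7053… = $1,213,046.71

$1,213,046.71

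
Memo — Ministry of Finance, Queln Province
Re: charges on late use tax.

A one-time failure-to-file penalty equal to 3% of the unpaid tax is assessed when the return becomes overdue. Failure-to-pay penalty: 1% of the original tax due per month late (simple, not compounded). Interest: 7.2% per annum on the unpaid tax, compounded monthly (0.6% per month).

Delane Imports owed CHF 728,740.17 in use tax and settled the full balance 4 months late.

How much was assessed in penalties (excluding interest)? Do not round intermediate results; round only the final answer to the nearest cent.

Failure-to-file penalty: 3% × CHF 728,740.17 = CHF 21,862.21…
Failure-to-pay penalty = 1% × CHF 728,740.17 × 4 mo = CHF 29,149.61…
Total penalty = CHF 21,862.21… + CHF 29,149.61… = CHF 51,011.81

CHF 51,011.81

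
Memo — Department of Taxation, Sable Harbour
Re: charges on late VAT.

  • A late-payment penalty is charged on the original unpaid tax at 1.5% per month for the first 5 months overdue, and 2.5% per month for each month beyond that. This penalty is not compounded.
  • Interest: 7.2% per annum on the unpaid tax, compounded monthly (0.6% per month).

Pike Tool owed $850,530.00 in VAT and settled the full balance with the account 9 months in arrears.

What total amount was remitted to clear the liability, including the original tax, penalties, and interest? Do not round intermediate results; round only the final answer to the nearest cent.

$1,046,419.23

Penalty, months 1–5: 5 × 1.5% × $850,530.00 = $63,789.75
Penalty, months 6–9: 4 × 2.5% × $850,530.00 = $85,053.00
Interest: $850,530.00 × ((1 + 0.006)^9 − 1) = $850,530.00 × 0.0553143… = $47,046.4786…
Total = $850,530.00 + $148,842.7500 + $47,046.4786… = $1,046,419.23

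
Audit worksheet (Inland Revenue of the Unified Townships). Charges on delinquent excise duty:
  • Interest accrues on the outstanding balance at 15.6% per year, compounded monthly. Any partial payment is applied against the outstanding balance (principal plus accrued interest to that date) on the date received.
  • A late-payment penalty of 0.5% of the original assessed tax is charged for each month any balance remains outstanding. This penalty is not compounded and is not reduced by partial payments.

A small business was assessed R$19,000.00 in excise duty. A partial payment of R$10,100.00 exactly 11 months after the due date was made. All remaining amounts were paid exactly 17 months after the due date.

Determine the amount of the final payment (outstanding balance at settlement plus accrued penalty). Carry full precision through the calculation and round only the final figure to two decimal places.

Monthly rate = 15.6% ÷ 12 = 1.3%
Balance at month 11: R$19,000.0000 × (1 + 0.013)^11 = R$21,900.6750…
After R$10,100.00 payment: R$21,900.6750… − R$10,100.00 = R$11,800.6750…
Balance at month 17: R$11,800.6750… × (1 + 0.013)^6 = R$12,751.5659…
Penalty: 17 × 0.5% × R$19,000.00 = R$1,615.00
Final settlement = outstanding balance + penalty = R$12,751.5659… + R$1,615.00 = R$14,366.57

R$14,366.57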